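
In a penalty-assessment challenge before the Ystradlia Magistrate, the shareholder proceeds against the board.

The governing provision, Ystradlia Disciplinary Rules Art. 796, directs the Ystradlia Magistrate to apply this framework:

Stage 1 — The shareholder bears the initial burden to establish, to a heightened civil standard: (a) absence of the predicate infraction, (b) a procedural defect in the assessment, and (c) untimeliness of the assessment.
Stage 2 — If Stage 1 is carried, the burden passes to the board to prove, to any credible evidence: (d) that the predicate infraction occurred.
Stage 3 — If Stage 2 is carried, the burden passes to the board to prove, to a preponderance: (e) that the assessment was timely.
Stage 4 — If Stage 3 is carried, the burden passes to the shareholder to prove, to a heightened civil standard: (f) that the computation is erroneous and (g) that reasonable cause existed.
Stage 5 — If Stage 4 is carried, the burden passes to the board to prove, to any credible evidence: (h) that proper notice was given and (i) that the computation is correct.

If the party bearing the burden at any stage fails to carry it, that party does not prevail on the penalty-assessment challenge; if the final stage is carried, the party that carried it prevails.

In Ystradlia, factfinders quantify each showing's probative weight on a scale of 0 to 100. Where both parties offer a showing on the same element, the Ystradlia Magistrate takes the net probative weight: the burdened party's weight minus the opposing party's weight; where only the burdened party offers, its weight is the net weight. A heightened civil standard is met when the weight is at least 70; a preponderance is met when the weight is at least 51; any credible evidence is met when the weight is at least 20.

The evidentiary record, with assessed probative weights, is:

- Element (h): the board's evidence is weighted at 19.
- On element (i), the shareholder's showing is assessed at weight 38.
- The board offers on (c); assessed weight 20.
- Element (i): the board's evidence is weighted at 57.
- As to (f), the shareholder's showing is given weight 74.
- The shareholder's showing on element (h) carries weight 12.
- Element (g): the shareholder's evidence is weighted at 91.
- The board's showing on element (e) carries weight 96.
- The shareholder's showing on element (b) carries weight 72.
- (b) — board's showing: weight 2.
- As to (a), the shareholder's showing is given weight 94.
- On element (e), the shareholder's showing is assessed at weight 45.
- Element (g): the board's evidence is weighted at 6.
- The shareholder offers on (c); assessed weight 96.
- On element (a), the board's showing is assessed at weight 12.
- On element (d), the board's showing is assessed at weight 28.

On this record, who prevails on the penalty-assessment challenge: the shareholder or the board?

shareholder

At Stage 1 the shareholder must meet a heightened civil standard (weight is at least 70): on (a) the weight is 94 less the opposing 12 gives net 82, ≥ 70, so (a) meets the standard; on (b) the weight is 72 less the opposing 2 gives net 70, which does reach 70, so (b) meets the standard; on (c) the weight is 96 less the opposing 20 gives net 76, which does reach 70, so (c) meets the standard.
  Stage 1 is satisfied; the onus moves to the board.
At Stage 2 the board must meet any credible evidence (weight is at least 20): on (d) the weight is 28, which does reach 20, so (d) meets the standard.
  Stage 2 carried; the burden remains with the board.
At Stage 3 the board must meet a preponderance (weight is at least 51): on (e) the weight is 96 less the opposing 45 gives net 51, which does reach 51, so (e) meets the standard.
  Stage 3 carried; the burden shifts to the shareholder.
At Stage 4 the shareholder must meet a heightened civil standard (weight is at least 70): on (f) the weight is 74, ≥ 70, so (f) meets the standard; on (g) the weight is 91 less the opposing 6 gives net 85, ≥ 70, so (g) meets the standard.
  Stage 4 is satisfied; the onus moves to the board.
At Stage 5 the board must meet any credible evidence (weight is at least 20): on (h) the weight is 19 less the opposing 12 gives net 7, which does not reach 20, so (h) does not meet the standard; on (i) the weight is 57 less the opposing 38 gives net 19, < 20, so (i) does not meet the standard.
  Not every element is met, so the board fails to carry Stage 5.
The analysis ends at Stage 5; the shareholder prevails.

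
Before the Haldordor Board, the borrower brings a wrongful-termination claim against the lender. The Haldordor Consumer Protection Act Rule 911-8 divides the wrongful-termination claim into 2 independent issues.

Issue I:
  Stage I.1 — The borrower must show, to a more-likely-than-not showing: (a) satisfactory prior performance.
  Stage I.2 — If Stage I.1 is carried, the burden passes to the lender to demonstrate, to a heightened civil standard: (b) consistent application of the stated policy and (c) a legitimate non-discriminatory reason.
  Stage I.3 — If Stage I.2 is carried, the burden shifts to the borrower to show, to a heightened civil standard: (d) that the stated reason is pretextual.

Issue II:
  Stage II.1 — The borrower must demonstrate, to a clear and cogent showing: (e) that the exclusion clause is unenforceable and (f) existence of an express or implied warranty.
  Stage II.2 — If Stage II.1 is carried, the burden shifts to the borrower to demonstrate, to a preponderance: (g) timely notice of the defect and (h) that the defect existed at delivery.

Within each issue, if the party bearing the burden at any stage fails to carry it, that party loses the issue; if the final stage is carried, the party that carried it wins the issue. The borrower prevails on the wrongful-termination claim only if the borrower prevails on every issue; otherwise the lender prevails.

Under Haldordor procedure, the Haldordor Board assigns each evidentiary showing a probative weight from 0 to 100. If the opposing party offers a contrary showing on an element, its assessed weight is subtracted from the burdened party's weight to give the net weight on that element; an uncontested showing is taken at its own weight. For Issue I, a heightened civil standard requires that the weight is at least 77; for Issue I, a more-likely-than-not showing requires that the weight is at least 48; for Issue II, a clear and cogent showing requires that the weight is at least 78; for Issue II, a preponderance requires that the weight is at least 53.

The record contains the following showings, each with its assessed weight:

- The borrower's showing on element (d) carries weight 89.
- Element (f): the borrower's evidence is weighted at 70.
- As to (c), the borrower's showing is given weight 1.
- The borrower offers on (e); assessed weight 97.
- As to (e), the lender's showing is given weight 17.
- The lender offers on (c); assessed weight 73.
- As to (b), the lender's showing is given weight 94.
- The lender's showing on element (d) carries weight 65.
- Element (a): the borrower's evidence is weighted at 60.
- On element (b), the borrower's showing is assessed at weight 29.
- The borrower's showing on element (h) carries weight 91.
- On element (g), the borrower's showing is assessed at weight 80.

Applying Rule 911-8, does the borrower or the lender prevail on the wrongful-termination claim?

— Issue I —
At Stage I.1 the borrower must meet a more-likely-than-not showing (weight is at least 48): on (a) the weight is 60, ≥ 48, so (a) meets the standard.
  The borrower carries Stage I.1; the lender now bears the burden.
At Stage I.2 the lender must meet a heightened civil standard (weight is at least 77): on (b) the weight is 94 less the opposing 29 gives net 65, < 77, so (b) does not meet the standard; on (c) the weight is 73 less the opposing 1 gives net 72, < 77, so (c) does not meet the standard.
  The lender does not carry Stage I.2.
So the borrower prevails on this issue.
— Issue II —
Stage II.1 — burden on borrower; standard: a clear and cogent showing (weight is at least 78).
    (e): 97 − 17 = 80 ≥ 78 [met]
    (f): 70 < 78 [not met]
  The borrower does not carry Stage II.1.
So the lender prevails on this issue.
Per-issue: Issue I → borrower; Issue II → lender. The borrower must prevail on every issue; overall, the lender prevails.

lender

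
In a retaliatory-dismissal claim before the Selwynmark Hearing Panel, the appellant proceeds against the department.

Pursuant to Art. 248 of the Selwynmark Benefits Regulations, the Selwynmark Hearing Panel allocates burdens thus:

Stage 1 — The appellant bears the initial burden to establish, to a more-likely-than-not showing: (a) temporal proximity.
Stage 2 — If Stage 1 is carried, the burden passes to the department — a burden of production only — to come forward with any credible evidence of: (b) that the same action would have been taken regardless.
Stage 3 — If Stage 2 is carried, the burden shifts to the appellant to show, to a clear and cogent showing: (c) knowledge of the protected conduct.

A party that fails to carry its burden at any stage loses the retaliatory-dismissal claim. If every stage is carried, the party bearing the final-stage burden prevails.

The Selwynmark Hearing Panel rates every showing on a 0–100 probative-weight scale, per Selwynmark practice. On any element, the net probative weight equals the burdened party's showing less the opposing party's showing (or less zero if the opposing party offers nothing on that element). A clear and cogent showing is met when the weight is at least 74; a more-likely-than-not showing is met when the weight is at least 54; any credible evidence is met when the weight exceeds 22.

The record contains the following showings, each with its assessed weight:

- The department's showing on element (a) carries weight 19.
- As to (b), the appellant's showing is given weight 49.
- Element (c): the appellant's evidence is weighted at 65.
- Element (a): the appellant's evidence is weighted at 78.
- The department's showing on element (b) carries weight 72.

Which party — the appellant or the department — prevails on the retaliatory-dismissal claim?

Stage 1 (appellant, a more-likely-than-not showing, weight is at least 54): (a) net 78−19=59 ≥ 54 — meets.
  Stage 1 is satisfied; the onus moves to the department.
Stage 2 (department, any credible evidence, weight exceeds 22): (b) net 72−49=23 > 22 — meets.
  The department carries Stage 2; the appellant now bears the burden.
Stage 3 (appellant, a clear and cogent showing, weight is at least 74): (c) 65 < 74 — fails.
  The appellant does not carry Stage 3.
The department prevails.

department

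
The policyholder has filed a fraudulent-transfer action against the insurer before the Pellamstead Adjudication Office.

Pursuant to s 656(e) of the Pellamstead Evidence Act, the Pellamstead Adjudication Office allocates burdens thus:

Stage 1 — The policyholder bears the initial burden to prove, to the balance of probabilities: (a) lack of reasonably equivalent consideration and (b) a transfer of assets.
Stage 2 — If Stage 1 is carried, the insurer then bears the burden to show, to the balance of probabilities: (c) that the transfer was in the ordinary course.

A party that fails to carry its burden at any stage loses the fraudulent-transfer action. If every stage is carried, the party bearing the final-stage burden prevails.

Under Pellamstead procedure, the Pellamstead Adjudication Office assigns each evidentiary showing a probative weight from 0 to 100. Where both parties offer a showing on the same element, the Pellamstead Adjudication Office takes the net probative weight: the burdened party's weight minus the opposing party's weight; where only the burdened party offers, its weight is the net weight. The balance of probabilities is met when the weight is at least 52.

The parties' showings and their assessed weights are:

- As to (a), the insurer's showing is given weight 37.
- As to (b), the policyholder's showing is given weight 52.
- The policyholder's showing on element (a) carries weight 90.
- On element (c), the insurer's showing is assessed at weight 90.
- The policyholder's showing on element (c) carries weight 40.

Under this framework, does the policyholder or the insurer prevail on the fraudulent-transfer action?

Stage 1 (policyholder, the balance of probabilities, weight is at least 52): (a) net 90−37=53 ≥ 52 — meets; (b) 52 ≥ 52 — meets.
  Stage 1 is satisfied; the onus moves to the insurer.
Stage 2 (insurer, the balance of probabilities, weight is at least 52): (c) net 90−40=50 < 52 — fails.
  The insurer does not carry Stage 2.
So the policyholder prevails.

policyholder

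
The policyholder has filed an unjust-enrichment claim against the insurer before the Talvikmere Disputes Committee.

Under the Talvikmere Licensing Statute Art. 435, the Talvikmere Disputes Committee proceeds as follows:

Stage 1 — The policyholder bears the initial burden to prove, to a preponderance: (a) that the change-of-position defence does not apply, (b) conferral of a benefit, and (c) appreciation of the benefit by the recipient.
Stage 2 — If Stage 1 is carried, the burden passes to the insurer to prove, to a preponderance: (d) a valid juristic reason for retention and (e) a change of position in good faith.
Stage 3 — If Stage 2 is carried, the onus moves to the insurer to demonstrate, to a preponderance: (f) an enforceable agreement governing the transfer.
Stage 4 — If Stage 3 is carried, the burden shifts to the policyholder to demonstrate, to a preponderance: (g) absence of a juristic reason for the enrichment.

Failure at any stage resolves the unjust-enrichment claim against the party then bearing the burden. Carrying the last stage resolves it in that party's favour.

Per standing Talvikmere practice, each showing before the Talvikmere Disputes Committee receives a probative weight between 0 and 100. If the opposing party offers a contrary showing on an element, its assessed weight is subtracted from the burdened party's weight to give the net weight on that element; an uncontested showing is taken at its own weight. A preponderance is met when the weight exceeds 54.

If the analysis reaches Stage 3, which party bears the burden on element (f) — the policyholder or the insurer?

insurer

Stage 3's rule assigns the burden to the insurer (to a preponderance).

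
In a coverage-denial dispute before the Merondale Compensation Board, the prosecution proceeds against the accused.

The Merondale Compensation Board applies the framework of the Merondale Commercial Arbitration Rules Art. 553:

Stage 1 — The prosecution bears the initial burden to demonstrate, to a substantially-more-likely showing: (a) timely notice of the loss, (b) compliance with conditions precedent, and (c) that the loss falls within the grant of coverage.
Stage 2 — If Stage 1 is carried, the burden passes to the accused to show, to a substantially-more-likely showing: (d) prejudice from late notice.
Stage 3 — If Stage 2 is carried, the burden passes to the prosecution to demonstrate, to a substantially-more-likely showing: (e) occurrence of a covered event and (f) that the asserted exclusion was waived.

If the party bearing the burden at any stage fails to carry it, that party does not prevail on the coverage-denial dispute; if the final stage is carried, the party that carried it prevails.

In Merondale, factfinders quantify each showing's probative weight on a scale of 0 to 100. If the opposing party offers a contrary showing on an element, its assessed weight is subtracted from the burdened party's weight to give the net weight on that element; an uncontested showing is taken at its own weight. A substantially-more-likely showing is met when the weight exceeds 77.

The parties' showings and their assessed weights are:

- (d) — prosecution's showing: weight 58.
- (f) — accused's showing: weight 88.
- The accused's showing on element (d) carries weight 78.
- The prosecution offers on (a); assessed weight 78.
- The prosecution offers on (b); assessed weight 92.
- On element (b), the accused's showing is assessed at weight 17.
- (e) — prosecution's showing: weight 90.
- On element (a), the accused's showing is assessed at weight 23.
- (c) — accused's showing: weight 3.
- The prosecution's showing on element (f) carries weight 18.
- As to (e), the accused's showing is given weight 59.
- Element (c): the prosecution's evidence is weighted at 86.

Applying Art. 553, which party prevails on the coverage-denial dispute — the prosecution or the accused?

Stage 1 — burden on prosecution; standard: a substantially-more-likely showing (weight exceeds 77).
    (a): 78 − 23 = 55 ≤ 77 [not met]
    (b): 92 − 17 = 75 ≤ 77 [not met]
    (c): 86 − 3 = 83 > 77 [met]
  Stage 1 not carried; the prosecution fails its burden.
So the accused prevails.

accused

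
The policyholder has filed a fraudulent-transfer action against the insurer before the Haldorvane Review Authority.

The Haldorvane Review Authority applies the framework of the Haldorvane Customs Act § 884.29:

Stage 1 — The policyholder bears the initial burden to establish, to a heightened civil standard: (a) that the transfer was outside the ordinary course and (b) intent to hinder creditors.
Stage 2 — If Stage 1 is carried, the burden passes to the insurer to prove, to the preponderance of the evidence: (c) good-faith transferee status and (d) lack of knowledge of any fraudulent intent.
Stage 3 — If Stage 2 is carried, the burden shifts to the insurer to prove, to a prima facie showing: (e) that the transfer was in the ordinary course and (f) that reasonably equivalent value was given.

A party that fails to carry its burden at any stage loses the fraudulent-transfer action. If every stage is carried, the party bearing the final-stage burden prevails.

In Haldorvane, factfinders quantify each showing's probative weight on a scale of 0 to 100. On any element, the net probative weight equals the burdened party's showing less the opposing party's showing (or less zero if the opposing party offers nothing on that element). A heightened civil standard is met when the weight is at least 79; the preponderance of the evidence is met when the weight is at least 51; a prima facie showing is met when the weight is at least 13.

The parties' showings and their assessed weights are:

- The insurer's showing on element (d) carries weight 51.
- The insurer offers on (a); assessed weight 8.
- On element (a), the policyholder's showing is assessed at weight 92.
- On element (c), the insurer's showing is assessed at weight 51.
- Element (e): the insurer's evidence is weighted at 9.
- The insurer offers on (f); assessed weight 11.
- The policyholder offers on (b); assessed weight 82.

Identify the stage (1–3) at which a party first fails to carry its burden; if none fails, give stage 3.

stage 3

Stage 1 (policyholder, a heightened civil standard, weight is at least 79): (a) net 92−8=84 ≥ 79 — meets; (b) 82 ≥ 79 — meets.
  Stage 1 carried; the burden shifts to the insurer.
Stage 2 (insurer, the preponderance of the evidence, weight is at least 51): (c) 51 ≥ 51 — meets; (d) 51 ≥ 51 — meets.
  All elements met. The insurer retains the burden for Stage 3.
Stage 3 (insurer, a prima facie showing, weight is at least 13): (e) 9 < 13 — fails; (f) 11 < 13 — fails.
  The insurer does not carry Stage 3.
So the policyholder prevails.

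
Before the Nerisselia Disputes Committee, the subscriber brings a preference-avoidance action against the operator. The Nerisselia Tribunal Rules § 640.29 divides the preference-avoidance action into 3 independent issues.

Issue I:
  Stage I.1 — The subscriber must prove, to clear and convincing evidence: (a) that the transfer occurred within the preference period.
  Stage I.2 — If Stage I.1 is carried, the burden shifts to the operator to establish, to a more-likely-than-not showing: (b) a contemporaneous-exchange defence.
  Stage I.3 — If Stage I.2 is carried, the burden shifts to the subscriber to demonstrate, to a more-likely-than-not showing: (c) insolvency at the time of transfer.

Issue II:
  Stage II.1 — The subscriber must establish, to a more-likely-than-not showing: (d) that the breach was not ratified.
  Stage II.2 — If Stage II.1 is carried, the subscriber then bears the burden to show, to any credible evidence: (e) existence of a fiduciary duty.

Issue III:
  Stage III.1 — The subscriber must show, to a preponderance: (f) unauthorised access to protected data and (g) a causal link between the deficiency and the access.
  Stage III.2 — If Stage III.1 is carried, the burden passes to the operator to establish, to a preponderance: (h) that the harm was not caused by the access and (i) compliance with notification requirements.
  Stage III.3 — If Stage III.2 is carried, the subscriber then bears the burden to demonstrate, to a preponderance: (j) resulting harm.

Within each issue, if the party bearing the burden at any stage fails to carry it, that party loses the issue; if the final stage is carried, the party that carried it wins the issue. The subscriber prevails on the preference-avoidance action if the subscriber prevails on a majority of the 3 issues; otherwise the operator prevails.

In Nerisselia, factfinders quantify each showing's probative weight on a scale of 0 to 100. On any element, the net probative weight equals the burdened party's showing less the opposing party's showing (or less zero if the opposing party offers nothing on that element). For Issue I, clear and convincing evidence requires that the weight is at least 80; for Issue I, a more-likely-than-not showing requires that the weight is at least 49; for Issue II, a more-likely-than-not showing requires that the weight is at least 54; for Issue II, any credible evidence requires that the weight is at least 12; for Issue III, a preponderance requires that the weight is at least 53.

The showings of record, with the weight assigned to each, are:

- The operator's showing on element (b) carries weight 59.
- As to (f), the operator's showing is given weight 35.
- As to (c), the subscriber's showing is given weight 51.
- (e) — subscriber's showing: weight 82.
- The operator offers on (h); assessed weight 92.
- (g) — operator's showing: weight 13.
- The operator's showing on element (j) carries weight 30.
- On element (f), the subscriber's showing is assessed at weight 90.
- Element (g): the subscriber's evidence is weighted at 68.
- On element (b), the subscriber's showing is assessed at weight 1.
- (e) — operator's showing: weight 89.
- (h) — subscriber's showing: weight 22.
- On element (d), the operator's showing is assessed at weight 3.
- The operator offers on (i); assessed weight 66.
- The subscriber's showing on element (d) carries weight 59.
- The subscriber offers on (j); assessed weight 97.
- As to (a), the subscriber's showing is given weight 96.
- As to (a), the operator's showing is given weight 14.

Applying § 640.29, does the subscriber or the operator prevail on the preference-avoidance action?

— Issue I —
At Stage I.1 the subscriber must meet clear and convincing evidence (weight is at least 80): on (a) the weight is 96 less the opposing 14 gives net 82, which does reach 80, so (a) meets the standard.
  Stage I.1 is satisfied; the onus moves to the operator.
At Stage I.2 the operator must meet a more-likely-than-not showing (weight is at least 49): on (b) the weight is 59 less the opposing 1 gives net 58, which does reach 49, so (b) meets the standard.
  Stage I.2 carried; the burden shifts to the subscriber.
At Stage I.3 the subscriber must meet a more-likely-than-not showing (weight is at least 49): on (c) the weight is 51, which does reach 49, so (c) meets the standard.
  The subscriber carries the last stage.
Every stage carried; the subscriber prevails on this issue.
— Issue II —
At Stage II.1 the subscriber must meet a more-likely-than-not showing (weight is at least 54): on (d) the weight is 59 less the opposing 3 gives net 56, which does reach 54, so (d) meets the standard.
  Stage II.1 carried; the burden remains with the subscriber.
At Stage II.2 the subscriber must meet any credible evidence (weight is at least 12): on (e) the weight is 82 less the opposing 89 gives net -7, < 12, so (e) does not meet the standard.
  The subscriber does not carry Stage II.2.
So the operator prevails on this issue.
— Issue III —
Stage III.1 (subscriber, a preponderance, weight is at least 53): (f) net 90−35=55 ≥ 53 — meets; (g) net 68−13=55 ≥ 53 — meets.
  The subscriber carries Stage III.1; the operator now bears the burden.
Stage III.2 (operator, a preponderance, weight is at least 53): (h) net 92−22=70 ≥ 53 — meets; (i) 66 ≥ 53 — meets.
  Stage III.2 carried; the burden shifts to the subscriber.
Stage III.3 (subscriber, a preponderance, weight is at least 53): (j) net 97−30=67 ≥ 53 — meets.
  The subscriber carries the last stage.
With every stage satisfied, the subscriber prevails on this issue.
Per-issue: Issue I → subscriber; Issue II → operator; Issue III → subscriber. The subscriber must prevail on a majority of issues; overall, the subscriber prevails.

subscriber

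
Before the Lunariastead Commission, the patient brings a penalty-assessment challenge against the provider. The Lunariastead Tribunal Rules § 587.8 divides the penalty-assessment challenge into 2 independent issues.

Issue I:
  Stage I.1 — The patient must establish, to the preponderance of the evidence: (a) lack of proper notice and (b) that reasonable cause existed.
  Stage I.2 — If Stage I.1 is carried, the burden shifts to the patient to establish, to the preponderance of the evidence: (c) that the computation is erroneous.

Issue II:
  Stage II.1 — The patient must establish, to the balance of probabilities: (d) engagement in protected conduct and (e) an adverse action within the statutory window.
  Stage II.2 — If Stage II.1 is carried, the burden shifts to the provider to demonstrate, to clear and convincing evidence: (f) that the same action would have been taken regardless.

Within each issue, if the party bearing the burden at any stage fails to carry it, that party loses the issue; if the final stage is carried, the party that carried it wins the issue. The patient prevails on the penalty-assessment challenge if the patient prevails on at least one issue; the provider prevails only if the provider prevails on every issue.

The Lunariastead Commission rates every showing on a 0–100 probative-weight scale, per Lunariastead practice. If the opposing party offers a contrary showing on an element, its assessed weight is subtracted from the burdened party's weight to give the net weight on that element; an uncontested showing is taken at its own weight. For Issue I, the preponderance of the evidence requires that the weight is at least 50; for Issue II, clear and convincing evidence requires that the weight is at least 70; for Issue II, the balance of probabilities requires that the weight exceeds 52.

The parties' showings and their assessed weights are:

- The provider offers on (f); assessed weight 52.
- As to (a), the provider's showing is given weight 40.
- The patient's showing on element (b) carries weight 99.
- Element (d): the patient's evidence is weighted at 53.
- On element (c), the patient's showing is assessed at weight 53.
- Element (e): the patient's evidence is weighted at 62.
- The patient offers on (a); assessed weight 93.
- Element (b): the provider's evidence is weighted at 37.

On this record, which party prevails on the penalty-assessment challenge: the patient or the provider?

patient

— Issue I —
Stage I.1 (patient, the preponderance of the evidence, weight is at least 50): (a) net 93−40=53 ≥ 50 — meets; (b) net 99−37=62 ≥ 50 — meets.
  Stage I.1 carried; the burden remains with the patient.
Stage I.2 (patient, the preponderance of the evidence, weight is at least 50): (c) 53 ≥ 50 — meets.
  The patient carries the last stage.
Every stage carried; the patient prevails on this issue.
— Issue II —
At Stage II.1 the patient must meet the balance of probabilities (weight exceeds 52): on (d) the weight is 53, which does exceed 52, so (d) meets the standard; on (e) the weight is 62, > 52, so (e) meets the standard.
  Stage II.1 is satisfied; the onus moves to the provider.
At Stage II.2 the provider must meet clear and convincing evidence (weight is at least 70): on (f) the weight is 52, which does not reach 70, so (f) does not meet the standard.
  Stage II.2 not carried; the provider fails its burden.
The patient prevails on this issue.
Per-issue: Issue I → patient; Issue II → patient. The patient must prevail on at least one issue; overall, the patient prevails.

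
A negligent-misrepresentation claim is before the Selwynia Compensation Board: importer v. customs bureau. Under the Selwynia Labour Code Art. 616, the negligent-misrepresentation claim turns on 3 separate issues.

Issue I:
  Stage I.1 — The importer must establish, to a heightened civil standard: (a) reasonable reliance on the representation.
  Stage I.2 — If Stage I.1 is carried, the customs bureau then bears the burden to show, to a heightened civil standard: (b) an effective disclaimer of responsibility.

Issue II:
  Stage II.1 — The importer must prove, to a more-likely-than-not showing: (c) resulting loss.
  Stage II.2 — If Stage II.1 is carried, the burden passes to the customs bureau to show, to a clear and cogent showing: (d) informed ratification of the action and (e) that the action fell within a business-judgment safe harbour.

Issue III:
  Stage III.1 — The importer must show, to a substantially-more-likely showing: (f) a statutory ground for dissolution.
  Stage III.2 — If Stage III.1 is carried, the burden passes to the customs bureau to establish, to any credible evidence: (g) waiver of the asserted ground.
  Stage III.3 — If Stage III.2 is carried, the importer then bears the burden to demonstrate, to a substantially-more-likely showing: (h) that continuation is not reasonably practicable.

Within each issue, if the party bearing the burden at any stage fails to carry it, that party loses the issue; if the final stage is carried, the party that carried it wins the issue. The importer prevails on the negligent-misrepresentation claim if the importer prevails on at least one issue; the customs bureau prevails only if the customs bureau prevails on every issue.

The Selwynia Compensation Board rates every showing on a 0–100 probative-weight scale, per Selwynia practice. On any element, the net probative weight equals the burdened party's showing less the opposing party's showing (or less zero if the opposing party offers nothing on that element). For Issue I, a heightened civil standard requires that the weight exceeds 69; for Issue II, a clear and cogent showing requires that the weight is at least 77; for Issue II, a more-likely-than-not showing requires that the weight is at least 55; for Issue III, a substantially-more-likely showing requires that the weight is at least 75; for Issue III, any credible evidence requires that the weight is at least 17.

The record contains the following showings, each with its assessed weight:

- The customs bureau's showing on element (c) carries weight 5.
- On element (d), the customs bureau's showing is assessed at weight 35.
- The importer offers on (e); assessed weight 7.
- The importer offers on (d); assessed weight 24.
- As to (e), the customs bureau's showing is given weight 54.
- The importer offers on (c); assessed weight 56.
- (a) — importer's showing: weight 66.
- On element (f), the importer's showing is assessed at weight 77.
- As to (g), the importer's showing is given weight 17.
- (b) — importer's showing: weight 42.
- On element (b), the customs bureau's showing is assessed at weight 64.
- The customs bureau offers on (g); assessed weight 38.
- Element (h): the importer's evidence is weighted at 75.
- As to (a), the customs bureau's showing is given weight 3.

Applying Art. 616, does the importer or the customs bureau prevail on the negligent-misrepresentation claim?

importer

— Issue I —
Stage I.1 — burden on importer; standard: a heightened civil standard (weight exceeds 69).
    (a): 66 − 3 = 63 ≤ 69 [not met]
  Not every element is met, so the importer fails to carry Stage I.1.
The customs bureau prevails on this issue.
— Issue II —
Stage II.1 — burden on importer; standard: a more-likely-than-not showing (weight is at least 55).
    (c): 56 − 5 = 51 < 55 [not met]
  Not every element is met, so the importer fails to carry Stage II.1.
The customs bureau prevails on this issue.
— Issue III —
At Stage III.1 the importer must meet a substantially-more-likely showing (weight is at least 75): on (f) the weight is 77, which does reach 75, so (f) meets the standard.
  Stage III.1 is satisfied; the onus moves to the customs bureau.
At Stage III.2 the customs bureau must meet any credible evidence (weight is at least 17): on (g) the weight is 38 less the opposing 17 gives net 21, ≥ 17, so (g) meets the standard.
  All elements met. The burden passes to the importer.
At Stage III.3 the importer must meet a substantially-more-likely showing (weight is at least 75): on (h) the weight is 75, which does reach 75, so (h) meets the standard.
  The importer carries the last stage.
With every stage satisfied, the importer prevails on this issue.
Per-issue: Issue I → customs bureau; Issue II → customs bureau; Issue III → importer. The importer must prevail on at least one issue; overall, the importer prevails.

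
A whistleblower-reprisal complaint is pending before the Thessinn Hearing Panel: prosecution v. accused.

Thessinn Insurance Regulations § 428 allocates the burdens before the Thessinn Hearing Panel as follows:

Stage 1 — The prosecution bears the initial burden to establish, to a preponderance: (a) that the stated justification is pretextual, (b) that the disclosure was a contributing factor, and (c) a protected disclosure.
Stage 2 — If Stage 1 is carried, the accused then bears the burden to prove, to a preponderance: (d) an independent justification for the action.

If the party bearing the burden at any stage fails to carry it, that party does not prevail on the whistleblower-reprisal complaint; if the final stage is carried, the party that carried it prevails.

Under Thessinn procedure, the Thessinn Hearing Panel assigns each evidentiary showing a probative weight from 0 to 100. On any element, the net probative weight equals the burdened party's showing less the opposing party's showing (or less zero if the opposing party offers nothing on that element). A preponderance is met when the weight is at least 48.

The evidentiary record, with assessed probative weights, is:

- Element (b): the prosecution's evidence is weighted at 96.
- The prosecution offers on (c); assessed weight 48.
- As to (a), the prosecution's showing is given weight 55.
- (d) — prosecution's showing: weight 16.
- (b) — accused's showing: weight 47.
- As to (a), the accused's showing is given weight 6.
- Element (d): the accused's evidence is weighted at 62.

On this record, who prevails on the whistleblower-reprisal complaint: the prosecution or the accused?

Stage 1 — burden on prosecution; standard: a preponderance (weight is at least 48).
    (a): 55 − 6 = 49 ≥ 48 [met]
    (b): 96 − 47 = 49 ≥ 48 [met]
    (c): 48 ≥ 48 [met]
  All elements met. The burden passes to the accused.
Stage 2 — burden on accused; standard: a preponderance (weight is at least 48).
    (d): 62 − 16 = 46 < 48 [not met]
  The accused does not carry Stage 2.
So the prosecution prevails.

prosecution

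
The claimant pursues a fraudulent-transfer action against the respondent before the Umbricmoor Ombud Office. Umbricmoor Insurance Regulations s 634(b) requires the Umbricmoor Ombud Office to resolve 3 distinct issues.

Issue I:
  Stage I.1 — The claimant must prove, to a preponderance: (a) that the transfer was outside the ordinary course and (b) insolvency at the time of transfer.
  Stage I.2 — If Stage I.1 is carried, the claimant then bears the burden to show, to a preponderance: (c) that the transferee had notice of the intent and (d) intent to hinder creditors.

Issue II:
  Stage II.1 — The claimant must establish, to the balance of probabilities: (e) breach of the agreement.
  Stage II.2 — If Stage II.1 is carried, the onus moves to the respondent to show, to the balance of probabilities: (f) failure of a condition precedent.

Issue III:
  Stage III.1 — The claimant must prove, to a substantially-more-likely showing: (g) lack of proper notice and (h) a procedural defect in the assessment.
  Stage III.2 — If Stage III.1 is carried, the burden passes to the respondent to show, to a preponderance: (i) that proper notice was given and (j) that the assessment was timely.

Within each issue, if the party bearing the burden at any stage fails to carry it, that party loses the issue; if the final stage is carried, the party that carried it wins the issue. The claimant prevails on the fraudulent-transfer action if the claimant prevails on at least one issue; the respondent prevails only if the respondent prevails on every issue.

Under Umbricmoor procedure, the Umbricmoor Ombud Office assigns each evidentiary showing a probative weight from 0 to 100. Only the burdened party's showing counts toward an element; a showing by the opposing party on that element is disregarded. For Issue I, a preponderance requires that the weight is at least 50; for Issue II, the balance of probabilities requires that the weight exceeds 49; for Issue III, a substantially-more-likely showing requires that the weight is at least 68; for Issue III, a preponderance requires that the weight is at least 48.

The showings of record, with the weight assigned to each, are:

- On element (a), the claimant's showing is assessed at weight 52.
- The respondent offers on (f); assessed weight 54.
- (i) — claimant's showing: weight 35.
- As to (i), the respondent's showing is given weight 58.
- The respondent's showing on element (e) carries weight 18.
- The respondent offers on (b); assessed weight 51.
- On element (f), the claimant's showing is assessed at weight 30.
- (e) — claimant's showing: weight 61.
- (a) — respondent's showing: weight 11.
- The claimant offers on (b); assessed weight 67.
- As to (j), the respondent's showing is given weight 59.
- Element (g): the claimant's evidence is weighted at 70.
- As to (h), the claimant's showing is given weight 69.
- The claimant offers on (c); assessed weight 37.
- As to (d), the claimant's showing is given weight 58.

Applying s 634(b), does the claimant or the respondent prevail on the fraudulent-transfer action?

— Issue I —
At Stage I.1 the claimant must meet a preponderance (weight is at least 50): on (a) the weight is 52 (the respondent's 11 is given no effect), ≥ 50, so (a) meets the standard; on (b) the weight is 67 (the respondent's 51 is given no effect), ≥ 50, so (b) meets the standard.
  All elements met. The claimant retains the burden for Stage I.2.
At Stage I.2 the claimant must meet a preponderance (weight is at least 50): on (c) the weight is 37, which does not reach 50, so (c) does not meet the standard; on (d) the weight is 58, which does reach 50, so (d) meets the standard.
  Stage I.2 not carried; the claimant fails its burden.
The analysis ends at Stage I.2; the respondent prevails on this issue.
— Issue II —
Stage II.1 (claimant, the balance of probabilities, weight exceeds 49): (e) 61 (respondent's 18 disregarded) > 49 — meets.
  All elements met. The burden passes to the respondent.
Stage II.2 (respondent, the balance of probabilities, weight exceeds 49): (f) 54 (claimant's 30 disregarded) > 49 — meets.
  The respondent carries the last stage.
All stages carried — the respondent prevails on this issue.
— Issue III —
Stage III.1 — burden on claimant; standard: a substantially-more-likely showing (weight is at least 68).
    (g): 70 ≥ 68 [met]
    (h): 69 ≥ 68 [met]
  Stage III.1 is satisfied; the onus moves to the respondent.
Stage III.2 — burden on respondent; standard: a preponderance (weight is at least 48).
    (i): 58 (claimant's 35 disregarded) ≥ 48 [met]
    (j): 59 ≥ 48 [met]
  The respondent carries the last stage.
All stages carried — the respondent prevails on this issue.
Per-issue: Issue I → respondent; Issue II → respondent; Issue III → respondent. The claimant must prevail on at least one issue; overall, the respondent prevails.

respondent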